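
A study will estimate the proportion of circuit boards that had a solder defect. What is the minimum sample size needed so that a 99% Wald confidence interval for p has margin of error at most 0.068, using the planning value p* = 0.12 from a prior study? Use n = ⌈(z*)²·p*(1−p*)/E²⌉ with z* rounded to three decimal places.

z* = 2.576 at the 99% level.
p*(1−p*) = 0.12·0.88 = 0.1056.
Required n before rounding: 6.635776 × 0.1056 / 0.068² = 151.544.
Rounding up, n = 152.

n = 152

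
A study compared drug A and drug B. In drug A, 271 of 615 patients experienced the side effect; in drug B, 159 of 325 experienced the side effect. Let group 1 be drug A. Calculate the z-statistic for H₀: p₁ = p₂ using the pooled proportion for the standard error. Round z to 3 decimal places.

z = -1.422

Sample proportions: p̂₁ = 271/615 = 0.44065 and p̂₂ = 159/325 = 0.48923.
Pooled p̂ = (271+159)/(615+325) = 430/940 = 0.45745.
SE = √[p̂(1−p̂)(1/n₁+1/n₂)] = √[0.45745·0.54255·(1/615+1/325)] ≈ 0.034165.
z = -0.04858/0.034165 = -1.422.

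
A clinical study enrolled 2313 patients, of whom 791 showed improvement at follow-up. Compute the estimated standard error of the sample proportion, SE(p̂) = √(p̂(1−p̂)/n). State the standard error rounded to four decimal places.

The sample proportion is 791/2313 = 0.34198.
p̂(1−p̂) = 0.225030.
SE = √(0.225030/2313) = √0.000097289 = 0.0099.

SE = 0.0099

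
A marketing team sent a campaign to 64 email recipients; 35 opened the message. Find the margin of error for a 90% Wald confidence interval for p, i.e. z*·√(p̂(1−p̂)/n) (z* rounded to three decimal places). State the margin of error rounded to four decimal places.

ME = 0.1024

p̂ = 35/64 = 0.54688.
SE = √(p̂(1−p̂)/n) = √(0.247803/64) = 0.062225.
z* = 1.645 at the 90% level.
So ME = 0.1024.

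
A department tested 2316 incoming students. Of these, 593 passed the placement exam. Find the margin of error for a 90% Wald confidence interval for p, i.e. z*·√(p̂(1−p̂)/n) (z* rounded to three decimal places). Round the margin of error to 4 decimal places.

With x = 593 successes in n = 2316, p̂ = 0.25604.
Standard error of p̂: √(0.190486/2316) = √0.000082248 = 0.009069.
For 90% confidence, z* = 1.645.
Margin of error = z*·SE = 1.645 × 0.009069 = 0.0149.

ME = 0.0149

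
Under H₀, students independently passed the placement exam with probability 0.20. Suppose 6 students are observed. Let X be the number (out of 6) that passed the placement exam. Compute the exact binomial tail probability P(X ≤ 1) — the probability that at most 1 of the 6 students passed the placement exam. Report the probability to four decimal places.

X is binomial with n = 6 and p = 0.20.
P(X ≤ 1) = C(6,0)·0.20^0·0.80^6 + C(6,1)·0.20^1·0.80^5.
= 0.262144 + 0.393216 = 0.6554.

P = 0.6554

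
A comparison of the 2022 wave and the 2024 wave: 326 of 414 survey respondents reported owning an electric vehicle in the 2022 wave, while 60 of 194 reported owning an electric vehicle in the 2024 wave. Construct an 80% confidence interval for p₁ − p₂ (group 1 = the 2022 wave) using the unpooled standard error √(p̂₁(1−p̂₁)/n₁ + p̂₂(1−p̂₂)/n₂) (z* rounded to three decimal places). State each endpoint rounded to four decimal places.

p̂₁ = 0.78744, p̂₂ = 0.30928, so the observed difference is 0.47816.
Unpooled SE = √(p̂₁(1−p̂₁)/n₁ + p̂₂(1−p̂₂)/n₂) = √(0.000404296 + 0.001101161) = 0.038800.
z* = 1.282 at the 80% level. Margin of error = 0.04974.
Interval: 0.47816 ± 0.04974 → (0.4284, 0.5279).

(0.4284, 0.5279)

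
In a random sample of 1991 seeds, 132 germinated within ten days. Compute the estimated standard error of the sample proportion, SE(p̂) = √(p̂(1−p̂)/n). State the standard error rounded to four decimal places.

SE = 0.0056

With x = 132 successes in n = 1991, p̂ = 0.06630.
p̂(1−p̂) = 0.06630·0.93370 = 0.061904.
SE = √(0.061904/1991) = 0.0056.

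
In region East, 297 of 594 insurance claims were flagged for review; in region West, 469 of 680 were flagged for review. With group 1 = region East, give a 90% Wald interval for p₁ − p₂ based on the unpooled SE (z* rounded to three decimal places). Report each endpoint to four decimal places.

(-0.2343, -0.1451)

p̂₁ = 297/594 = 0.50000, p̂₂ = 469/680 = 0.68971; p̂₁ − p̂₂ = -0.18971.
Unpooled SE = √(p̂₁(1−p̂₁)/n₁ + p̂₂(1−p̂₂)/n₂) = √(0.000420875 + 0.000314723) = 0.027122.
The 90% critical value is z* = 1.645. Margin of error = 0.04462.
CI: -0.18971 ± 0.04462 = (-0.2343, -0.1451).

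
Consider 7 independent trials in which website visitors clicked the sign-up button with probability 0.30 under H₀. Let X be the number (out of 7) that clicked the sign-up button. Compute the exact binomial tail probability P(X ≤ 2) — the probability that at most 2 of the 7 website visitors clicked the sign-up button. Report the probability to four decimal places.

P = 0.6471

X is binomial with n = 7 and p = 0.30.
P(X ≤ 2) = C(7,0)·0.30^0·0.70^7 + C(7,1)·0.30^1·0.70^6 + C(7,2)·0.30^2·0.70^5.
= 0.082354 + 0.247063 + 0.317652 = 0.6471.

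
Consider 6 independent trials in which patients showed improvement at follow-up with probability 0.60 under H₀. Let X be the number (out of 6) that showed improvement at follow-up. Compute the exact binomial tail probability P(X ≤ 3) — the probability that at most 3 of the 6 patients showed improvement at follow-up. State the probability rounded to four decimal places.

P = 0.4557

X is binomial with n = 6 and p = 0.60.
P(X ≤ 3) = C(6,0)·0.60^0·0.40^6 + C(6,1)·0.60^1·0.40^5 + C(6,2)·0.60^2·0.40^4 + C(6,3)·0.60^3·0.40^3.
= 0.004096 + 0.036864 + 0.138240 + 0.276480 = 0.4557.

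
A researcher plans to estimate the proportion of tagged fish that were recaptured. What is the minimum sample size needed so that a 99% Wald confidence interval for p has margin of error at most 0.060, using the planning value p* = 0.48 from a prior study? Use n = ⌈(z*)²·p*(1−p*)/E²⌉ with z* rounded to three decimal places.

z* = 2.576 at the 99% level.
p*(1−p*) = 0.48·0.52 = 0.2496.
Required n before rounding: 6.635776 × 0.2496 / 0.060² = 460.080.
Rounding up, n = 461.

n = 461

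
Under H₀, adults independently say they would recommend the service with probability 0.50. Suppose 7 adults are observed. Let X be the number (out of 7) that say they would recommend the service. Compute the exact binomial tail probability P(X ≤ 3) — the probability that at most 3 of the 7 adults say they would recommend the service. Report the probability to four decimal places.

X is binomial with n = 7 and p = 0.50.
P(X ≤ 3) = C(7,0)·0.50^0·0.50^7 + C(7,1)·0.50^1·0.50^6 + C(7,2)·0.50^2·0.50^5 + C(7,3)·0.50^3·0.50^4.
= 0.007812 + 0.054688 + 0.164062 + 0.273438 = 0.5000.

P = 0.5000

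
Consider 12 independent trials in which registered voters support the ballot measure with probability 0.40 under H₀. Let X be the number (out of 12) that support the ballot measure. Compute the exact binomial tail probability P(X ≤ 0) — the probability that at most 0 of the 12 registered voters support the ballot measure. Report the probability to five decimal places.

X ~ Binomial(n=12, p=0.40).
P(X ≤ 0) = C(12,0)·0.40^0·0.60^12.
= 0.002177 = 0.00218.

P = 0.00218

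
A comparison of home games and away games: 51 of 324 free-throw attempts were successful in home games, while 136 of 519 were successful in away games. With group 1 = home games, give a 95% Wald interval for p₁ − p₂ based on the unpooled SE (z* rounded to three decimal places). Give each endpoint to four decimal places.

(-0.1594, -0.0498)

p̂₁ = 51/324 = 0.15741, p̂₂ = 136/519 = 0.26204; p̂₁ − p̂₂ = -0.10463.
Unpooled SE = √(p̂₁(1−p̂₁)/n₁ + p̂₂(1−p̂₂)/n₂) = √(0.000409353 + 0.000372594) = 0.027963.
z* = 1.960 at the 95% level. Margin = 1.960·0.027963 = 0.05481.
CI: -0.10463 ± 0.05481 = (-0.1594, -0.0498).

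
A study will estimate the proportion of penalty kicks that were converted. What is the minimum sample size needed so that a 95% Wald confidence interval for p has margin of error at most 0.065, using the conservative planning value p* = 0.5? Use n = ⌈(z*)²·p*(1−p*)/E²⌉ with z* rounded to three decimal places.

The 95% critical value is z* = 1.960.
p*(1−p*) = 0.50·0.50 = 0.2500.
(z*)²·p*(1−p*)/E² = 3.841600·0.2500/0.004225 = 227.314.
⌈227.314⌉ = 228.

n = 228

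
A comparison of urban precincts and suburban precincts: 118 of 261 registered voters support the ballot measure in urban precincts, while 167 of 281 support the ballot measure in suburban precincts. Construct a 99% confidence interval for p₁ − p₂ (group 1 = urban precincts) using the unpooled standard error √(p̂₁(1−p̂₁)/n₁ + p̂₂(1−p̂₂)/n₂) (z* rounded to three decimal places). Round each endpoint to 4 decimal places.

p̂₁ = 0.45211, p̂₂ = 0.59431, so the observed difference is -0.14220.
SE = √(0.000949066 + 0.000858030) = √0.001807096 = 0.042510.
The 99% critical value is z* = 2.576. Margin = 2.576·0.042510 = 0.10951.
CI: -0.14220 ± 0.10951 = (-0.2517, -0.0327).

(-0.2517, -0.0327)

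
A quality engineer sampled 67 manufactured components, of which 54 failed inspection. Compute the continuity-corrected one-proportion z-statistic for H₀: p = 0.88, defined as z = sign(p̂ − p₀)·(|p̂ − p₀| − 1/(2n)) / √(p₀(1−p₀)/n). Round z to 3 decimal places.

p̂ = 54/67 = 0.80597. p̂ − p₀ = -0.074030.
Continuity correction 1/(2n) = 1/134 = 0.007463.
Corrected numerator: |-0.074030| − 0.007463 = 0.066567.
Null standard error: √(0.88·0.12/67) = √0.001576119 = 0.039700.
z = (−)0.066567/0.039700 = -1.677.

z = -1.677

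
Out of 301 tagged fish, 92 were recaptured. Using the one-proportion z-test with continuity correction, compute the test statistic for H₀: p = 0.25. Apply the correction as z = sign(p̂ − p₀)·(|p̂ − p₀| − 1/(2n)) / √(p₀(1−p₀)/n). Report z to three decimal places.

With x = 92 successes in n = 301, p̂ = 0.30565. p̂ − p₀ = 0.055648.
Continuity correction 1/(2n) = 1/602 = 0.001661.
Corrected numerator: |0.055648| − 0.001661 = 0.053987.
SE₀ = √(0.25·0.75/301) = 0.024958.
z = (+)0.053987/0.024958 = 2.163.

z = 2.163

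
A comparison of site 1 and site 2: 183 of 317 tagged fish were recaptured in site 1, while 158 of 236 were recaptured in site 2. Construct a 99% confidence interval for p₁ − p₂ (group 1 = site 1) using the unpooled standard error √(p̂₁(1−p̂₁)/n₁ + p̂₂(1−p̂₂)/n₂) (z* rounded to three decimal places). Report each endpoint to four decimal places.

p̂₁ = 183/317 = 0.57729, p̂₂ = 158/236 = 0.66949; p̂₁ − p̂₂ = -0.09220.
SE = √(0.000769800 + 0.000937596) = √0.001707396 = 0.041321.
z* = 2.576 at the 99% level. Margin = 2.576·0.041321 = 0.10644.
CI: -0.09220 ± 0.10644 = (-0.1986, 0.0142).

(-0.1986, 0.0142)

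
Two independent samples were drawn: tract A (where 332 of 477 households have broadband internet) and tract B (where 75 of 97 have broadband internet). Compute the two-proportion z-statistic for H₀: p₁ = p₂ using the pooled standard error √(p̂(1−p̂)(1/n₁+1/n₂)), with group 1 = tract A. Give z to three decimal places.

Sample proportions: p̂₁ = 332/477 = 0.69602 and p̂₂ = 75/97 = 0.77320.
Pooling: p̂ = 407/574 = 0.70906.
SE = √[p̂(1−p̂)(1/n₁+1/n₂)] = √[0.70906·0.29094·(1/477+1/97)] ≈ 0.050589.
z = (p̂₁ − p̂₂)/SE = (0.69602 − 0.77320)/0.050589 = -0.07718/0.050589 = -1.526.

z = -1.526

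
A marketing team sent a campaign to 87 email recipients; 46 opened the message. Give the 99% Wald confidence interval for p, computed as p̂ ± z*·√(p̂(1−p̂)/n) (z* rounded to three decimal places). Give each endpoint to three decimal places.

(0.391, 0.667)

Sample proportion p̂ = 46/87 = 0.52874.
Standard error of p̂: √(0.249174/87) = √0.002864072 = 0.053517.
z* = 2.576 at the 99% level.
Margin of error: 2.576 × 0.053517 = 0.13786.
Interval: 0.52874 ± 0.13786 → (0.391, 0.667).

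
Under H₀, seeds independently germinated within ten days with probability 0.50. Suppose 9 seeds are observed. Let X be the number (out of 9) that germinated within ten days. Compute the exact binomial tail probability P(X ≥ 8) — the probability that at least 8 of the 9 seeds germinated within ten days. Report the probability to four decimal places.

P = 0.0195

X is binomial with n = 9 and p = 0.50.
P(X ≥ 8) = C(9,8)·0.50^8·0.50^1 + C(9,9)·0.50^9·0.50^0.
= 0.017578 + 0.001953 = 0.0195.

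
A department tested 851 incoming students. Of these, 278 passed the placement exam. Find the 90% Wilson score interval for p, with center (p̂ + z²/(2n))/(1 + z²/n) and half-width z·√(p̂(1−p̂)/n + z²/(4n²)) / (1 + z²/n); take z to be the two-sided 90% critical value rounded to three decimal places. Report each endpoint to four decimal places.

Here p̂ = 278/851 = 0.32667 and z = 1.645 (z² = 2.706025).
1 + z²/n = 1.003180.
Adjusted center: (0.32667 + z²/(2n))/1.003180 = 0.32722.
Radicand: p̂(1−p̂)/n + z²/(4n²) = 0.000258470 + 0.000000934 = 0.000259404.
Half-width = 1.645·√0.000259404/1.003180 = 0.02641.
So the interval runs from 0.3008 to 0.3536.

(0.3008, 0.3536)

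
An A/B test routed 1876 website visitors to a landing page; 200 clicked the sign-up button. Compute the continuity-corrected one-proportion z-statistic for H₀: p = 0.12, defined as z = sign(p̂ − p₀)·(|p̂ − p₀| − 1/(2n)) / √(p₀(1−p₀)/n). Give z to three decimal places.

p̂ = 200/1876 = 0.10661. p̂ − p₀ = -0.013390.
1/(2n) = 0.000267.
Corrected numerator: |-0.013390| − 0.000267 = 0.013123.
Under H₀, SE = √(p₀(1−p₀)/n) = √(0.12·0.88/1876) = √0.000056290 = 0.007503.
z = −0.013123/0.007503 = -1.749.

z = -1.749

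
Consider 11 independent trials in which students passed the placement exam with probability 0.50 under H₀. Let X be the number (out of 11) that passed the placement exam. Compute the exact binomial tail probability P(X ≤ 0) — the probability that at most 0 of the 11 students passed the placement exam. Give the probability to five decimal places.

P = 0.00049

X ~ Binomial(n=11, p=0.50).
P(X ≤ 0) = C(11,0)·0.50^0·0.50^11.
= 0.000488 = 0.00049.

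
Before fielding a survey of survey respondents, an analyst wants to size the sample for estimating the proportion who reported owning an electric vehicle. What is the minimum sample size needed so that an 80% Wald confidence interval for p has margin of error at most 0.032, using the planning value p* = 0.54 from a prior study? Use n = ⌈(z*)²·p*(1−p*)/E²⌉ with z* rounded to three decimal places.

For 80% confidence, z* = 1.282.
p*(1−p*) = 0.54·0.46 = 0.2484.
(z*)²·p*(1−p*)/E² = 1.643524·0.2484/0.001024 = 398.683.
⌈398.683⌉ = 399.

n = 399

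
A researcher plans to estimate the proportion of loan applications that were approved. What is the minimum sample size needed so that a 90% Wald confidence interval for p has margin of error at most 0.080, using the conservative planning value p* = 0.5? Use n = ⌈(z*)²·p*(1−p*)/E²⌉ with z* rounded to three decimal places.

n = 106

For 90% confidence, z* = 1.645.
p*(1−p*) = 0.50·0.50 = 0.2500.
(z*)²·p*(1−p*)/E² = 2.706025·0.2500/0.006400 = 105.704.
Rounding up, n = 106.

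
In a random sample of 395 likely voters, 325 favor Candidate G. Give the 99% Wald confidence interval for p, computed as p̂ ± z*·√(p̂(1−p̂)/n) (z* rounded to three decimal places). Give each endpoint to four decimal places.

The sample proportion is 325/395 = 0.82278.
SE(p̂) = √(0.82278·0.17722/395) = 0.019213.
The 99% critical value is z* = 2.576.
Margin of error: 2.576 × 0.019213 = 0.04949.
So the interval runs from 0.7733 to 0.8723.

(0.7733, 0.8723)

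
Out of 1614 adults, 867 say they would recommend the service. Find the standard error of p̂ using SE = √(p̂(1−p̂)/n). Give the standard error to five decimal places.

Sample proportion p̂ = 867/1614 = 0.53717.
p̂(1−p̂) = 0.248618.
SE = √(0.248618/1614) = √0.000154038 = 0.01241.

SE = 0.01241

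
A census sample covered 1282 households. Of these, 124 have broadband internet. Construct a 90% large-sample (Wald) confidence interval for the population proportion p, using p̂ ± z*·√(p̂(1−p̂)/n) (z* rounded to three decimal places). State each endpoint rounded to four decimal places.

The sample proportion is 124/1282 = 0.09672.
Standard error of p̂: √(0.087368/1282) = √0.000068150 = 0.008255.
z* = 1.645 at the 90% level.
Margin = 1.645·0.008255 = 0.01358.
So the interval runs from 0.0831 to 0.1103.

(0.0831, 0.1103)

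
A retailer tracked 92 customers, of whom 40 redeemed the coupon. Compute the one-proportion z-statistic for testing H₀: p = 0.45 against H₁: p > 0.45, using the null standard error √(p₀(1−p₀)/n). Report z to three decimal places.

The sample proportion is 40/92 = 0.43478.
Null standard error: √(0.45·0.55/92) = √0.002690217 = 0.051867.
z = (p̂ − p₀)/SE = (0.43478 − 0.45)/0.051867 = -0.293.

z = -0.293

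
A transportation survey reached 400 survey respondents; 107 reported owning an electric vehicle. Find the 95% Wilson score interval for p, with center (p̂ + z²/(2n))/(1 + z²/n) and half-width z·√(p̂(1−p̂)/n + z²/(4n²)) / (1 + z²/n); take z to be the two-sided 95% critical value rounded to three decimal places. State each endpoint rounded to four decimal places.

p̂ = 107/400 = 0.26750; z = 1.960, so z² = 3.841600.
1 + z²/n = 1.009604.
Adjusted center: (0.26750 + z²/(2n))/1.009604 = 0.26971.
Radicand: p̂(1−p̂)/n + z²/(4n²) = 0.000489859 + 0.000006002 = 0.000495861.
Half-width = z·√(radicand)/denom = 1.960·0.022268/1.009604 = 0.04323.
CI: 0.26971 ± 0.04323 = (0.2265, 0.3129).

(0.2265, 0.3129)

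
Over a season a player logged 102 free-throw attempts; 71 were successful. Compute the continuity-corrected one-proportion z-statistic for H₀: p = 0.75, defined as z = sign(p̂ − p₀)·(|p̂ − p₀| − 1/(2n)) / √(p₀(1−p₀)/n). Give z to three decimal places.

z = -1.143

Sample proportion p̂ = 71/102 = 0.69608. p̂ − p₀ = -0.053922.
Continuity correction 1/(2n) = 1/204 = 0.004902.
Corrected numerator: |-0.053922| − 0.004902 = 0.049020.
Null standard error: √(0.75·0.25/102) = √0.001838235 = 0.042875.
z = (−)0.049020/0.042875 = -1.143.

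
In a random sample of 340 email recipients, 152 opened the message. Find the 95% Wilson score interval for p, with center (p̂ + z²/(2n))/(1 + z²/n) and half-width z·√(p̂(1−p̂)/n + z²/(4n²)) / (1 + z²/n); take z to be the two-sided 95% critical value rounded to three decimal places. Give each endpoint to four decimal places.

(0.3951, 0.5002)

Here p̂ = 152/340 = 0.44706 and z = 1.960 (z² = 3.841600).
1 + z²/n = 1.011299.
Center = (0.44706 + 0.005649)/1.011299 = 0.44765.
Radicand: p̂(1−p̂)/n + z²/(4n²) = 0.000727051 + 0.000008308 = 0.000735359.
Half-width = z·√(radicand)/denom = 1.960·0.027117/1.011299 = 0.05256.
Interval: 0.44765 ± 0.05256 → (0.3951, 0.5002).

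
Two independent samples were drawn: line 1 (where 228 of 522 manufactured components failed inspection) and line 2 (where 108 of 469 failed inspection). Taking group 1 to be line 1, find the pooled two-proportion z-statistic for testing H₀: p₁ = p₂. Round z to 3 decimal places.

z = 6.856

p̂₁ = 228/522 = 0.43678, p̂₂ = 108/469 = 0.23028.
Pooling: p̂ = 336/991 = 0.33905.
Pooled SE = √[0.2240956·0.00404790] ≈ 0.030118.
z = 0.20650/0.030118 = 6.856.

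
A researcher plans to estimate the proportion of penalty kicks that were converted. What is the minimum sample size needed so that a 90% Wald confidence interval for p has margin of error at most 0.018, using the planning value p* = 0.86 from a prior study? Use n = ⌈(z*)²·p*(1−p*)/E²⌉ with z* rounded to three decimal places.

For 90% confidence, z* = 1.645.
p*(1−p*) = 0.1204.
Required n before rounding: 2.706025 × 0.1204 / 0.018² = 1005.572.
Rounding up, n = 1006.

n = 1006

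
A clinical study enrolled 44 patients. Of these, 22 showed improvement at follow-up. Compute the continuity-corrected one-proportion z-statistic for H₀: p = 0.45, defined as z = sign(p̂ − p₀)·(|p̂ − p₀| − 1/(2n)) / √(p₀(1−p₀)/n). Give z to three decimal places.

z = 0.515

p̂ = 22/44 = 0.50000. p̂ − p₀ = 0.050000.
1/(2n) = 0.011364.
Corrected numerator: |0.050000| − 0.011364 = 0.038636.
Under H₀, SE = √(p₀(1−p₀)/n) = √(0.45·0.55/44) = √0.005625000 = 0.075000.
z = +0.038636/0.075000 = 0.515.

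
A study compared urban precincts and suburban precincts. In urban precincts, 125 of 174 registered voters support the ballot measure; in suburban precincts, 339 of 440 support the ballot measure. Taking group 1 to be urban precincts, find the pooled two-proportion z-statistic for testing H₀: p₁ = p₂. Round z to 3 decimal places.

p̂₁ = 125/174 = 0.71839, p̂₂ = 339/440 = 0.77045.
Pooled p̂ = (125+339)/(174+440) = 464/614 = 0.75570.
Pooled SE = √[0.1846173·0.00801985] ≈ 0.038479.
z = -0.05206/0.038479 = -1.353.

z = -1.353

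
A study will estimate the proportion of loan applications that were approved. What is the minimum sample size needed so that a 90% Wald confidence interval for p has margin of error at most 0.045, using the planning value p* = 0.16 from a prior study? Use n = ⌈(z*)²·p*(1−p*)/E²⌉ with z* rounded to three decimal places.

n = 180

z* = 1.645 at the 90% level.
p*(1−p*) = 0.16·0.84 = 0.1344.
Required n before rounding: 2.706025 × 0.1344 / 0.045² = 179.600.
Rounding up, n = 180.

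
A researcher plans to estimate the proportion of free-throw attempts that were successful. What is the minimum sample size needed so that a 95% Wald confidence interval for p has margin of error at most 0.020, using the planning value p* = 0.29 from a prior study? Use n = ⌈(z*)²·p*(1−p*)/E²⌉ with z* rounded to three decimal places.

n = 1978

z* = 1.960 at the 95% level.
p*(1−p*) = 0.2059.
(z*)²·p*(1−p*)/E² = 3.841600·0.2059/0.000400 = 1977.464.
Rounding up, n = 1978.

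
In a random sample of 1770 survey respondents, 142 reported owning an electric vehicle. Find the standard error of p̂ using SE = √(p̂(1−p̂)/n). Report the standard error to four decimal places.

With x = 142 successes in n = 1770, p̂ = 0.08023.
p̂(1−p̂) = 0.08023·0.91977 = 0.073793.
SE = √(0.073793/1770) = 0.0065.

SE = 0.0065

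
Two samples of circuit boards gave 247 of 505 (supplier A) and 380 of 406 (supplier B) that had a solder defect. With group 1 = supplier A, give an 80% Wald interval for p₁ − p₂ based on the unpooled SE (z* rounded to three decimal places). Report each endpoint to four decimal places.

p̂₁ = 247/505 = 0.48911, p̂₂ = 380/406 = 0.93596; p̂₁ − p̂₂ = -0.44685.
SE = √(0.000494815 + 0.000147631) = √0.000642446 = 0.025347.
For 80% confidence, z* = 1.282. Margin of error = 0.03249.
So the interval runs from -0.4793 to -0.4144.

(-0.4793, -0.4144)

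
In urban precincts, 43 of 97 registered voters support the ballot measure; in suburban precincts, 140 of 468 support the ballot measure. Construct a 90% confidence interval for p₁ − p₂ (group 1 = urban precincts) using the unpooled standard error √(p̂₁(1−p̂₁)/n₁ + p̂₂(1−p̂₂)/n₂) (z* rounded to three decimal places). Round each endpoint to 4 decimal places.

p̂₁ = 43/97 = 0.44330, p̂₂ = 140/468 = 0.29915; p̂₁ − p̂₂ = 0.14415.
Unpooled SE = √(p̂₁(1−p̂₁)/n₁ + p̂₂(1−p̂₂)/n₂) = √(0.002544175 + 0.000447986) = 0.054701.
z* = 1.645 at the 90% level. Margin of error = 0.08998.
CI: 0.14415 ± 0.08998 = (0.0542, 0.2341).

(0.0542, 0.2341)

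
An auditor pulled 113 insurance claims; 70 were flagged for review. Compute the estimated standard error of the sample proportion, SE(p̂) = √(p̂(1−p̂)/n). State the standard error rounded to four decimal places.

Sample proportion p̂ = 70/113 = 0.61947.
p̂(1−p̂) = 0.235727.
SE = √(0.235727/113) = 0.0457.

SE = 0.0457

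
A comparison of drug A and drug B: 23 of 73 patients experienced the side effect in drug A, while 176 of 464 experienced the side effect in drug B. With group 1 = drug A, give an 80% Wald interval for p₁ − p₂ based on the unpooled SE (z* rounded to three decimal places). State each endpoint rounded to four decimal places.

p̂₁ = 0.31507, p̂₂ = 0.37931, so the observed difference is -0.06424.
Unpooled SE = √(p̂₁(1−p̂₁)/n₁ + p̂₂(1−p̂₂)/n₂) = √(0.002956169 + 0.000507401) = 0.058852.
The 80% critical value is z* = 1.282. Margin of error = 0.07545.
So the interval runs from -0.1397 to 0.0112.

(-0.1397, 0.0112)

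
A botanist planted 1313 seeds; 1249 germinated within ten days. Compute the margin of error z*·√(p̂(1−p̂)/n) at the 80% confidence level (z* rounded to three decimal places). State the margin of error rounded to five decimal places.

ME = 0.00762

Sample proportion p̂ = 1249/1313 = 0.95126.
SE = √(p̂(1−p̂)/n) = √(0.046367/1313) = 0.005943.
For 80% confidence, z* = 1.282.
So ME = 0.00762.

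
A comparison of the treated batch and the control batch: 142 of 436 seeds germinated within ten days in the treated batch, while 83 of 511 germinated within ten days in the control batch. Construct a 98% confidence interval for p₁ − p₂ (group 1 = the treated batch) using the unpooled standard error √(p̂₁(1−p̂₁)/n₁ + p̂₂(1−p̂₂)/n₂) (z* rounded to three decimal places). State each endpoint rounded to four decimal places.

(0.0987, 0.2278)

p̂₁ = 0.32569, p̂₂ = 0.16243, so the observed difference is 0.16326.
SE = √(0.000503705 + 0.000266231) = √0.000769936 = 0.027748.
z* = 2.326 at the 98% level. Margin of error = 0.06454.
So the interval runs from 0.0987 to 0.2278.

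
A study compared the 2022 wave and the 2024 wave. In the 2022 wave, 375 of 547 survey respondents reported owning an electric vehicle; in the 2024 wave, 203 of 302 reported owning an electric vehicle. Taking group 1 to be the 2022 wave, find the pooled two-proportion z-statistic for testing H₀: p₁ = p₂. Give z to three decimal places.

p̂₁ = 375/547 = 0.68556, p̂₂ = 203/302 = 0.67219.
Pooled p̂ = (375+203)/(547+302) = 578/849 = 0.68080.
SE = √[p̂(1−p̂)(1/n₁+1/n₂)] = √[0.68080·0.31920·(1/547+1/302)] ≈ 0.033419.
z = (p̂₁ − p̂₂)/SE = (0.68556 − 0.67219)/0.033419 = 0.01337/0.033419 = 0.400.

z = 0.400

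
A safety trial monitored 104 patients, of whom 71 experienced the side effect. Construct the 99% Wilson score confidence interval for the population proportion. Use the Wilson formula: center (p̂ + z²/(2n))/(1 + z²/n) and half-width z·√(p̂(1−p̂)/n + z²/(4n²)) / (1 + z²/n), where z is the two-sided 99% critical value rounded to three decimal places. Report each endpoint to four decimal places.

(0.5572, 0.7862)

Here p̂ = 71/104 = 0.68269 and z = 2.576 (z² = 6.635776).
Denominator 1 + z²/n = 1 + 6.635776/104 = 1.063806.
Center = (0.68269 + 0.031903)/1.063806 = 0.67173.
Radicand: p̂(1−p̂)/n + z²/(4n²) = 0.002082918 + 0.000153379 = 0.002236297.
Half-width = z·√(radicand)/denom = 2.576·0.047290/1.063806 = 0.11451.
So the interval runs from 0.5572 to 0.7862.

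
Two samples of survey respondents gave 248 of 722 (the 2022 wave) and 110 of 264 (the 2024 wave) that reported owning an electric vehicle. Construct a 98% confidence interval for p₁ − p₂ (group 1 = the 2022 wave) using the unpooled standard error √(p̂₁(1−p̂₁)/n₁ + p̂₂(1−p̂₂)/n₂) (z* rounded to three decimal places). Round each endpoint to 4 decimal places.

(-0.1549, 0.0085)

p̂₁ = 0.34349, p̂₂ = 0.41667, so the observed difference is -0.07318.
Unpooled SE = √(p̂₁(1−p̂₁)/n₁ + p̂₂(1−p̂₂)/n₂) = √(0.000312333 + 0.000920665) = 0.035114.
The 98% critical value is z* = 2.326. Margin = 2.326·0.035114 = 0.08168.
Interval: -0.07318 ± 0.08168 → (-0.1549, 0.0085).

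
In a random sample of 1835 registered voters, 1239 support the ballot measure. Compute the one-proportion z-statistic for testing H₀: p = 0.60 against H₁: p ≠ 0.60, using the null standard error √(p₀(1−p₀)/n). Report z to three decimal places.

p̂ = 1239/1835 = 0.67520.
Under H₀, SE = √(p₀(1−p₀)/n) = √(0.60·0.40/1835) = √0.000130790 = 0.011436.
z = (p̂ − p₀)/SE = (0.67520 − 0.60)/0.011436 = 6.576.

z = 6.576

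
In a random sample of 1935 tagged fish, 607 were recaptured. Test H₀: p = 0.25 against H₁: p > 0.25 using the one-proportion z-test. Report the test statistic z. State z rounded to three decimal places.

The sample proportion is 607/1935 = 0.31370.
Null standard error: √(0.25·0.75/1935) = √0.000096899 = 0.009844.
z = (p̂ − p₀)/SE = (0.31370 − 0.25)/0.009844 = 6.471.

z = 6.471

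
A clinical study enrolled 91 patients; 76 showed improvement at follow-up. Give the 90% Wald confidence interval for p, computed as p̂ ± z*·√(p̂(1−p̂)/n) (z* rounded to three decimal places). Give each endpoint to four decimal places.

Sample proportion p̂ = 76/91 = 0.83516.
SE = √(p̂(1−p̂)/n) = √(0.137665/91) = 0.038895.
For 90% confidence, z* = 1.645.
Margin of error: 1.645 × 0.038895 = 0.06398.
So the interval runs from 0.7712 to 0.8991.

(0.7712, 0.8991)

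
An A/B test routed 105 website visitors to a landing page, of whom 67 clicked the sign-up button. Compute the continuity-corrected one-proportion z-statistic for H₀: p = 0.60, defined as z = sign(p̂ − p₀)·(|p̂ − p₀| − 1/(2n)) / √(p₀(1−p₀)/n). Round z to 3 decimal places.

z = 0.697

With x = 67 successes in n = 105, p̂ = 0.63810. p̂ − p₀ = 0.038095.
1/(2n) = 0.004762.
Corrected numerator: |0.038095| − 0.004762 = 0.033333.
SE₀ = √(0.60·0.40/105) = 0.047809.
z = (+)0.033333/0.047809 = 0.697.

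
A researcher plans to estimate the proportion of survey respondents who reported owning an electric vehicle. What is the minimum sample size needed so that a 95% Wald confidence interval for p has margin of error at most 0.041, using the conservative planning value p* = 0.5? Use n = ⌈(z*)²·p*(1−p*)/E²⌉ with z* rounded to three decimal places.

For 95% confidence, z* = 1.960.
p*(1−p*) = 0.50·0.50 = 0.2500.
Required n before rounding: 3.841600 × 0.2500 / 0.041² = 571.327.
⌈571.327⌉ = 572.

n = 572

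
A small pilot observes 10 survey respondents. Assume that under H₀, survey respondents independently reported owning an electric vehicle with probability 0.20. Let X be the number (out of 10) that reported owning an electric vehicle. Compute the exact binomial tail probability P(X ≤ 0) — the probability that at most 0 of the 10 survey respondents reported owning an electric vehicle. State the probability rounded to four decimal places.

X ~ Binomial(n=10, p=0.20).
P(X ≤ 0) = C(10,0)·0.20^0·0.80^10.
= 0.107374 = 0.1074.

P = 0.1074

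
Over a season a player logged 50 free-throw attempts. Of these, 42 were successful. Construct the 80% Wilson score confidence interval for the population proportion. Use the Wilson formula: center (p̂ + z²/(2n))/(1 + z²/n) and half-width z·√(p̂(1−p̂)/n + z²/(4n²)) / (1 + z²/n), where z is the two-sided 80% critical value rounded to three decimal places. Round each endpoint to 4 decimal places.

Here p̂ = 42/50 = 0.84000 and z = 1.282 (z² = 1.643524).
Denominator 1 + z²/n = 1 + 1.643524/50 = 1.032870.
Center = (0.84000 + 0.016435)/1.032870 = 0.82918.
Radicand: p̂(1−p̂)/n + z²/(4n²) = 0.002688000 + 0.000164352 = 0.002852352.
Half-width = z·√(radicand)/denom = 1.282·0.053407/1.032870 = 0.06629.
CI: 0.82918 ± 0.06629 = (0.7629, 0.8955).

(0.7629, 0.8955)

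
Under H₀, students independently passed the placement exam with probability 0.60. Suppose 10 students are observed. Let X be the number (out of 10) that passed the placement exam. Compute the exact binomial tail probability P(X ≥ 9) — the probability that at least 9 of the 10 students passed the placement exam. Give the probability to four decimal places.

X is binomial with n = 10 and p = 0.60.
P(X ≥ 9) = C(10,9)·0.60^9·0.40^1 + C(10,10)·0.60^10·0.40^0.
= 0.040311 + 0.006047 = 0.0464.

P = 0.0464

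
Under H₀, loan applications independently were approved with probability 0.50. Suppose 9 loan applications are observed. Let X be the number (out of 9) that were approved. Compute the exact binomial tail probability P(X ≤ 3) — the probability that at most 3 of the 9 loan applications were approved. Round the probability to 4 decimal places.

P = 0.2539

X is binomial with n = 9 and p = 0.50.
P(X ≤ 3) = C(9,0)·0.50^0·0.50^9 + C(9,1)·0.50^1·0.50^8 + C(9,2)·0.50^2·0.50^7 + C(9,3)·0.50^3·0.50^6.
= 0.001953 + 0.017578 + 0.070312 + 0.164062 = 0.2539.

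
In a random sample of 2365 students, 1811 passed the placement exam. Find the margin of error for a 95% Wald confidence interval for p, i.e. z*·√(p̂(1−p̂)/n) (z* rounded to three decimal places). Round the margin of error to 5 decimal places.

p̂ = 1811/2365 = 0.76575.
SE(p̂) = √(0.76575·0.23425/2365) = 0.008709.
The 95% critical value is z* = 1.960.
Margin of error = z*·SE = 1.960 × 0.008709 = 0.01707.

ME = 0.01707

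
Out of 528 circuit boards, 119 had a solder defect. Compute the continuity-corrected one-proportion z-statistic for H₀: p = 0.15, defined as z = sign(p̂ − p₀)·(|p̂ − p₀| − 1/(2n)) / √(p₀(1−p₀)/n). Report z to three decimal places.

p̂ = 119/528 = 0.22538. p̂ − p₀ = 0.075379.
1/(2n) = 0.000947.
Corrected numerator: |0.075379| − 0.000947 = 0.074432.
Null standard error: √(0.15·0.85/528) = √0.000241477 = 0.015540.
z = +0.074432/0.015540 = 4.790.

z = 4.790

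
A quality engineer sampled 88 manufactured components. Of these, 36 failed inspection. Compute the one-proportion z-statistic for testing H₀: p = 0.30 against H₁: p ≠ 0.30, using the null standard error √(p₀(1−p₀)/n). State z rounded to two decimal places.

z = 2.23

p̂ = 36/88 = 0.40909.
Under H₀, SE = √(p₀(1−p₀)/n) = √(0.30·0.70/88) = √0.002386364 = 0.048850.
z = (p̂ − p₀)/SE = (0.40909 − 0.30)/0.048850 = 2.23.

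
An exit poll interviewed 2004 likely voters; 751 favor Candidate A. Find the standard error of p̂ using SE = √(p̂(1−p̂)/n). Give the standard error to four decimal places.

SE = 0.0108

Sample proportion p̂ = 751/2004 = 0.37475.
p̂(1−p̂) = 0.37475·0.62525 = 0.234312.
Dividing by n and taking the root: √0.000116922 = 0.0108.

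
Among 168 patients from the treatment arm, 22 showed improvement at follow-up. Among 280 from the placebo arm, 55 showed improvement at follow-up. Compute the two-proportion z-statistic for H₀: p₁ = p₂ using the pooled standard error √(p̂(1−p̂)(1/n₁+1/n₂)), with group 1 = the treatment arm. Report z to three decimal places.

Sample proportions: p̂₁ = 22/168 = 0.13095 and p̂₂ = 55/280 = 0.19643.
Pooling: p̂ = 77/448 = 0.17188.
Pooled SE = √[0.1423340·0.00952381] ≈ 0.036818.
z = (p̂₁ − p̂₂)/SE = (0.13095 − 0.19643)/0.036818 = -0.06548/0.036818 = -1.778.

z = -1.778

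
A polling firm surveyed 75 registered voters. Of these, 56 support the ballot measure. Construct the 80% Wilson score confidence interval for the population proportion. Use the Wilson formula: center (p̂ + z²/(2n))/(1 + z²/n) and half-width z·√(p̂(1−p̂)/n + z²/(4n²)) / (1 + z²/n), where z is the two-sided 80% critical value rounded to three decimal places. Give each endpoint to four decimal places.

Here p̂ = 56/75 = 0.74667 and z = 1.282 (z² = 1.643524).
Denominator 1 + z²/n = 1 + 1.643524/75 = 1.021914.
Center = (0.74667 + 0.010957)/1.021914 = 0.74138.
Radicand: p̂(1−p̂)/n + z²/(4n²) = 0.002522074 + 0.000073046 = 0.002595120.
Half-width = 1.282·√0.002595120/1.021914 = 0.06391.
CI: 0.74138 ± 0.06391 = (0.6775, 0.8053).

(0.6775, 0.8053)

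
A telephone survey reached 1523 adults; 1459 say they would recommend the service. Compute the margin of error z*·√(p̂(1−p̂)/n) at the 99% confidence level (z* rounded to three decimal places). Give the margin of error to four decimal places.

ME = 0.0132

Sample proportion p̂ = 1459/1523 = 0.95798.
Standard error of p̂: √(0.040256/1523) = √0.000026432 = 0.005141.
z* = 2.576 at the 99% level.
ME = 2.576·0.005141 = 0.0132.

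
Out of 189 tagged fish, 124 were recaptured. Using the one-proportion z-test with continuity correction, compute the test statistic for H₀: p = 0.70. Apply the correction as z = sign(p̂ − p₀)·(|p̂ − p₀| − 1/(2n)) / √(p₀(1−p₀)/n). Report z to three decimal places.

z = -1.238

p̂ = 124/189 = 0.65608. p̂ − p₀ = -0.043915.
Continuity correction 1/(2n) = 1/378 = 0.002646.
Corrected numerator: |-0.043915| − 0.002646 = 0.041269.
SE₀ = √(0.70·0.30/189) = 0.033333.
z = (−)0.041269/0.033333 = -1.238.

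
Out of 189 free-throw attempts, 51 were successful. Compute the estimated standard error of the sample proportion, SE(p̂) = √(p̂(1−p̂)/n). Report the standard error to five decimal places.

SE = 0.03229

With x = 51 successes in n = 189, p̂ = 0.26984.
p̂(1−p̂) = 0.197026.
SE = √(0.197026/189) = √0.001042466 = 0.03229.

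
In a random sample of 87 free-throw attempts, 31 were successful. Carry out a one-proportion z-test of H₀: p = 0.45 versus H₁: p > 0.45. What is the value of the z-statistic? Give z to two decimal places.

p̂ = 31/87 = 0.35632.
SE₀ = √(0.45·0.55/87) = 0.053337.
z = (0.35632 − 0.45)/0.053337 = -0.09368/0.053337 = -1.76.

z = -1.76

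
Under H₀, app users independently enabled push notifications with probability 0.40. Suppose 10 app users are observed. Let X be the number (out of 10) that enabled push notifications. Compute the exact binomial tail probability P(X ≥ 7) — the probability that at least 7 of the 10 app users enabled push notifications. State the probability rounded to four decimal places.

X ~ Binomial(n=10, p=0.40).
P(X ≥ 7) = C(10,7)·0.40^7·0.60^3 + C(10,8)·0.40^8·0.60^2 + C(10,9)·0.40^9·0.60^1 + C(10,10)·0.40^10·0.60^0.
= 0.042467 + 0.010617 + 0.001573 + 0.000105 = 0.0548.

P = 0.0548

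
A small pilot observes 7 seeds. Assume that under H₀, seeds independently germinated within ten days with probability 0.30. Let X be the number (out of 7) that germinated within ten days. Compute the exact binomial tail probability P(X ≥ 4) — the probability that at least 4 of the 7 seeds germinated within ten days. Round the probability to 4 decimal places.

P = 0.1260

X ~ Binomial(n=7, p=0.30).
P(X ≥ 4) = C(7,4)·0.30^4·0.70^3 + C(7,5)·0.30^5·0.70^2 + C(7,6)·0.30^6·0.70^1 + C(7,7)·0.30^7·0.70^0.
= 0.097240 + 0.025005 + 0.003572 + 0.000219 = 0.1260.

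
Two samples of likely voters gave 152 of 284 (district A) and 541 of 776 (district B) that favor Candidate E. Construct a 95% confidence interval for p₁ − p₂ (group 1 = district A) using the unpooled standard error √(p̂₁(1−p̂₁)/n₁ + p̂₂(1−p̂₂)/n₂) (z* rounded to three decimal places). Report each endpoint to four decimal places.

(-0.2284, -0.0955)

p̂₁ = 0.53521, p̂₂ = 0.69716, so the observed difference is -0.16195.
Unpooled SE = √(p̂₁(1−p̂₁)/n₁ + p̂₂(1−p̂₂)/n₂) = √(0.000875916 + 0.000272070) = 0.033882.
z* = 1.960 at the 95% level. Margin = 1.960·0.033882 = 0.06641.
Interval: -0.16195 ± 0.06641 → (-0.2284, -0.0955).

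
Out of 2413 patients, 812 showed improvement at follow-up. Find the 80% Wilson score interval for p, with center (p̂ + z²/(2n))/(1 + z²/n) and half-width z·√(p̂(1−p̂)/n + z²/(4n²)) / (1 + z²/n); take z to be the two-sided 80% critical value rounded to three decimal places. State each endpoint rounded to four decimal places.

(0.3243, 0.3489)

p̂ = 812/2413 = 0.33651; z = 1.282, so z² = 1.643524.
Denominator 1 + z²/n = 1 + 1.643524/2413 = 1.000681.
Center = (0.33651 + 0.000341)/1.000681 = 0.33662.
Radicand: p̂(1−p̂)/n + z²/(4n²) = 0.000092528 + 0.000000071 = 0.000092599.
Half-width = z·√(radicand)/denom = 1.282·0.009623/1.000681 = 0.01233.
CI: 0.33662 ± 0.01233 = (0.3243, 0.3489).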